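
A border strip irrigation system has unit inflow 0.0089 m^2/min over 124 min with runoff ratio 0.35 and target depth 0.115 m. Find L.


L = q*t/((1+r)*Z)
L = 0.0089*124/((1+0.35)*0.115)
L = 1.1036/0.15525

7.1085 m


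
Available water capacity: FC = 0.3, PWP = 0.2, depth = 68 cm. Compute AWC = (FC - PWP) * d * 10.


AWC = (FC - PWP) * d * 10
AWC = (0.3 - 0.2) * 68 * 10
AWC = 0.1000 * 68 * 10

68.0000 mm


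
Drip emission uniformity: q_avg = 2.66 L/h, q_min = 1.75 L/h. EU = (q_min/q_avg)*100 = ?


EU = (q_min/q_avg)*100 = (1.75/2.66)*100 = 65.7895%

65.7895 %


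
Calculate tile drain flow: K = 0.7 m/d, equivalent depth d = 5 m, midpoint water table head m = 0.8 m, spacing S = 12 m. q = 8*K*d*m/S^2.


q = 8*K*d*m/S^2
q = 8*0.7*5*0.8/12^2
q = 22.4000 / 144

0.1556 m/d


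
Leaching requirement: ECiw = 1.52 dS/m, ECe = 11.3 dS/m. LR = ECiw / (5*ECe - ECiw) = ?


LR = ECiw / (5*ECe - ECiw)
LR = 1.52 / (5*11.3 - 1.52)
LR = 1.52 / 54.9800

0.0276


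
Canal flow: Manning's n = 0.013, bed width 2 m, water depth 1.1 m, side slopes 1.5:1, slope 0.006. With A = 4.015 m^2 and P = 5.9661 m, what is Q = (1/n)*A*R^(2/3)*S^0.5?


R = A/P = 4.015/5.9661 = 0.672969
Q = (1/0.013) * 4.015 * 0.672969^(2/3) * 0.006^0.5

18.3716 m^3/s


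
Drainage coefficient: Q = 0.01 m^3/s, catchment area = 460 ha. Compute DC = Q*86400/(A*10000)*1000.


DC = Q * 86400 / (A * 10000) * 1000
DC = 0.01 * 86400 / (460 * 10000) * 1000
DC = 864000.0000 / 4600000

0.1878 mm/day


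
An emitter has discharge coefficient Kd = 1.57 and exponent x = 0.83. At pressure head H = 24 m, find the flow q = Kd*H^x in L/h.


q = Kd * H^x = 1.57 * 24^0.83 = 1.57 * 13.982194

21.9520 L/h


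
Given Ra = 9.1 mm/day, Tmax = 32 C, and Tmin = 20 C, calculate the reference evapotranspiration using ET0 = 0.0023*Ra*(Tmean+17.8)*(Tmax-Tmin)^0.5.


Tmean = (Tmax + Tmin)/2 = (32 + 20)/2 = 26.0
ET0 = 0.0023 * 9.1 * (26.0 + 17.8) * sqrt(32 - 20)
ET0 = 0.0023 * 9.1 * 43.8 * 3.464102

3.1757 mm/day


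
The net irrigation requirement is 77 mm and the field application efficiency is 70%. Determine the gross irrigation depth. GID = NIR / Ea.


Ea = 70% = 0.7
GID = NIR / Ea = 77 / 0.7 = 110.0000 mm

110.0000 mm


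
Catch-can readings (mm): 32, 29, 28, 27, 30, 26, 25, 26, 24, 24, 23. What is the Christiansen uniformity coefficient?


mean = 26.727273 mm
MAD = 2.247934 mm
CU = (1 - 2.247934/26.727273)*100

91.5894 %


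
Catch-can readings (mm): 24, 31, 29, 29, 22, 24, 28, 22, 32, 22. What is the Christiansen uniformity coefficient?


mean = 26.300000 mm
MAD = 3.500000 mm
CU = (1 - 3.500000/26.300000)*100

86.6920 %


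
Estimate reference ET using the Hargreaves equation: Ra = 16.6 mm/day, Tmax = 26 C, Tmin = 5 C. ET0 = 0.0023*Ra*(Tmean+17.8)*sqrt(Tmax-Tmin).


Tmean = (Tmax + Tmin)/2 = (26 + 5)/2 = 15.5
ET0 = 0.0023 * 16.6 * (15.5 + 17.8) * sqrt(26 - 5)
ET0 = 0.0023 * 16.6 * 33.3 * 4.582576

5.8263 mm/day


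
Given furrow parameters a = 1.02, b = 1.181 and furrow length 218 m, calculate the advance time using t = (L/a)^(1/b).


t = (L/a)^(1/b)
t = (218/1.02)^(1/1.181)
t = 213.725490^(1/1.181)

93.9253 min


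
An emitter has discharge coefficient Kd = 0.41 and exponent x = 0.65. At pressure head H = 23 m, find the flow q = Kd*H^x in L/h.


q = Kd * H^x = 0.41 * 23^0.65 = 0.41 * 7.675790

3.1471 L/h


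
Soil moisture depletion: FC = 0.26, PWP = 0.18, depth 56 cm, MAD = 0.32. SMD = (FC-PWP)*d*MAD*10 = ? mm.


SMD = (FC - PWP) * d * MAD * 10
SMD = (0.26 - 0.18) * 56 * 0.32 * 10
SMD = 0.0800 * 56 * 0.32 * 10

14.3360 mm


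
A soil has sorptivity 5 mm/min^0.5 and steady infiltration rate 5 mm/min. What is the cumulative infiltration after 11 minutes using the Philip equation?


F = S*sqrt(t) + A*t
F = 5*sqrt(11) + 5*11
F = 5*3.316625 + 55

71.5831 mm


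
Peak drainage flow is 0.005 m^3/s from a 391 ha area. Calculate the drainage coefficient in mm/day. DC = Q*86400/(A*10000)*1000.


DC = Q * 86400 / (A * 10000) * 1000
DC = 0.005 * 86400 / (391 * 10000) * 1000
DC = 432000.0000 / 3910000

0.1105 mm/day


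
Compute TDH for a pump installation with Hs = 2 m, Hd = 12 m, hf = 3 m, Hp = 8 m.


TDH = Hs + Hd + hf + Hp = 2 + 12 + 3 + 8 = 25

25 m


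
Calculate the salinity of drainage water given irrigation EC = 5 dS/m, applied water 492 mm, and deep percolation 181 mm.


EC_dw = EC_iw * D_iw / D_dw
EC_dw = 5 * 492 / 181
EC_dw = 2460 / 181

13.5912 dS/m


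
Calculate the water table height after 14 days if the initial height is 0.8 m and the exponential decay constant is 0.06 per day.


m = m0 * exp(-k*t)
m = 0.8 * exp(-0.06 * 14)
m = 0.8 * exp(-0.8400)

0.3454 m


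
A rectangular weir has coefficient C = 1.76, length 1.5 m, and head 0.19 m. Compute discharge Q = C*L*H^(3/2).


Q = C * L * H^(3/2) = 1.76 * 1.5 * 0.19^1.5 = 1.76 * 1.5 * 0.082819

0.2186 m^3/s


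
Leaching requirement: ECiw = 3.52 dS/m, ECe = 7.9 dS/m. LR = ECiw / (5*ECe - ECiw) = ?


LR = ECiw / (5*ECe - ECiw)
LR = 3.52 / (5*7.9 - 3.52)
LR = 3.52 / 35.9800

0.0978


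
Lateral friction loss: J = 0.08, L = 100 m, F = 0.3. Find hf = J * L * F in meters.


hf = J * L * F = 0.08 * 100 * 0.3 = 2.4000 m

2.4000 m


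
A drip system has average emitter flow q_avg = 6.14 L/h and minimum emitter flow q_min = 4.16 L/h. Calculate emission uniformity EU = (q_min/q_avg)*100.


EU = (q_min/q_avg)*100 = (4.16/6.14)*100 = 67.7524%

67.7524 %


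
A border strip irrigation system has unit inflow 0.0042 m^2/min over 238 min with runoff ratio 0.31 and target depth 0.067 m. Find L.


L = q*t/((1+r)*Z)
L = 0.0042*238/((1+0.31)*0.067)
L = 0.9996/0.08777

11.3889 m


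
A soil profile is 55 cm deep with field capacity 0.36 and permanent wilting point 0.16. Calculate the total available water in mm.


AWC = (FC - PWP) * d * 10
AWC = (0.36 - 0.16) * 55 * 10
AWC = 0.2000 * 55 * 10

110.0000 mm


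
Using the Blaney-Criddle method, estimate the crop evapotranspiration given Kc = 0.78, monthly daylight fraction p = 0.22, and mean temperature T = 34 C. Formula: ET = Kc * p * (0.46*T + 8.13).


ET = Kc * p * (0.46*T + 8.13)
ET = 0.78 * 0.22 * (0.46*34 + 8.13)
ET = 0.78 * 0.22 * 23.7700

4.0789 mm/day


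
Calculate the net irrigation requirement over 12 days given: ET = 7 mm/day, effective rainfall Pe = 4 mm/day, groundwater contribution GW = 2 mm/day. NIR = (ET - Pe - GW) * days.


Daily deficit = ET - Pe - GW = 7 - 4 - 2 = 1 mm/day
NIR = 1 * 12 = 12 mm

12.0000 mm


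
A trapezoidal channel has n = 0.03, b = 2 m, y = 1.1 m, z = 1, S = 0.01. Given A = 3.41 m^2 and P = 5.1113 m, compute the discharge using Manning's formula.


R = A/P = 3.41/5.1113 = 0.667149
Q = (1/0.03) * 3.41 * 0.667149^(2/3) * 0.01^0.5

8.6786 m^3/s


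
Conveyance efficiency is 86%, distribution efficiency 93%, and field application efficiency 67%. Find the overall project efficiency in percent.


Ec = 0.86, Eb = 0.93, Ea = 0.67
E = 0.86 * 0.93 * 0.67 * 100 = 53.5866%

53.5866 %


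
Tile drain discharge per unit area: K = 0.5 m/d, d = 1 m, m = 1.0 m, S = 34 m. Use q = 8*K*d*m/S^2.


q = 8*K*d*m/S^2
q = 8*0.5*1*1.0/34^2
q = 4.0000 / 1156

0.0035 m/d


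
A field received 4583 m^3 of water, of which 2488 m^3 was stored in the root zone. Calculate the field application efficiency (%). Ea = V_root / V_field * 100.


Ea = V_root / V_field * 100 = 2488 / 4583 * 100 = 54.2876%

54.2876 %


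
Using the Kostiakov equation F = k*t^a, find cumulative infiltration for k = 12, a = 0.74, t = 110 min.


F = k * t^a = 12 * 110^0.74
F = 12 * 32.406385

388.8766 mm


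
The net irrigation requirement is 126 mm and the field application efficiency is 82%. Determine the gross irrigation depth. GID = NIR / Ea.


Ea = 82% = 0.82
GID = NIR / Ea = 126 / 0.82 = 153.6585 mm

153.6585 mm


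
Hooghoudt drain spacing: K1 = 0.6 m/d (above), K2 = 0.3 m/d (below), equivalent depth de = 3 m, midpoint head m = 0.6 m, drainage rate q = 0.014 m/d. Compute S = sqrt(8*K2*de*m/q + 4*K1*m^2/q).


S^2 = 8*K2*de*m/q + 4*K1*m^2/q
S^2 = 8*0.3*3*0.6/0.014 + 4*0.6*0.6^2/0.014
S = sqrt(370.2857)

19.2428 m


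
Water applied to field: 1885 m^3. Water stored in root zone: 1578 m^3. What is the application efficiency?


Ea = V_root / V_field * 100 = 1578 / 1885 * 100 = 83.7135%

83.7135 %


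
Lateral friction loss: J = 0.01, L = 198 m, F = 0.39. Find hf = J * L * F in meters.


hf = J * L * F = 0.01 * 198 * 0.39 = 0.7722 m

0.7722 m


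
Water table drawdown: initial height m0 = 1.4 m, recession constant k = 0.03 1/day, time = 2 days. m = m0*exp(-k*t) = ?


m = m0 * exp(-k*t)
m = 1.4 * exp(-0.03 * 2)
m = 1.4 * exp(-0.0600)

1.3185 m


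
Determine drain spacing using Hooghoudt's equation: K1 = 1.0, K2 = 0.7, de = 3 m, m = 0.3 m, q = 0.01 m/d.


S^2 = 8*K2*de*m/q + 4*K1*m^2/q
S^2 = 8*0.7*3*0.3/0.01 + 4*1.0*0.3^2/0.01
S = sqrt(540.0000)

23.2379 m


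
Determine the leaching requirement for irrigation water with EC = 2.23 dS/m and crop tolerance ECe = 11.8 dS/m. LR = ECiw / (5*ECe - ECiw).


LR = ECiw / (5*ECe - ECiw)
LR = 2.23 / (5*11.8 - 2.23)
LR = 2.23 / 56.7700

0.0393


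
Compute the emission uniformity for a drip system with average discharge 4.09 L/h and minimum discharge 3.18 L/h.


EU = (q_min/q_avg)*100 = (3.18/4.09)*100 = 77.7506%

77.7506 %


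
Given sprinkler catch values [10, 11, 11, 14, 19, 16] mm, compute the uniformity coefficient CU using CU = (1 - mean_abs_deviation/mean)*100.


mean = 13.500000 mm
MAD = 2.833333 mm
CU = (1 - 2.833333/13.500000)*100

79.0123 %


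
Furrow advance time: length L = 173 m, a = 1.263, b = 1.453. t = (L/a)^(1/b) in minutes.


t = (L/a)^(1/b)
t = (173/1.263)^(1/1.453)
t = 136.975455^(1/1.453)

29.5464 min


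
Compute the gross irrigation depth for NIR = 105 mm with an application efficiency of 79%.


Ea = 79% = 0.79
GID = NIR / Ea = 105 / 0.79 = 132.9114 mm

132.9114 mm


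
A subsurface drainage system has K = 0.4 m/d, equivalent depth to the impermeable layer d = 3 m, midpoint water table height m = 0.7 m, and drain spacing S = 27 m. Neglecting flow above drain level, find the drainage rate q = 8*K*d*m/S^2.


q = 8*K*d*m/S^2
q = 8*0.4*3*0.7/27^2
q = 6.7200 / 729

0.0092 m/d


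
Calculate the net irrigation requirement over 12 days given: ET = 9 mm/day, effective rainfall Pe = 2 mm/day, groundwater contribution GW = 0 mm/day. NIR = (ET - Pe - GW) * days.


Daily deficit = ET - Pe - GW = 9 - 2 - 0 = 7 mm/day
NIR = 7 * 12 = 84 mm

84.0000 mm


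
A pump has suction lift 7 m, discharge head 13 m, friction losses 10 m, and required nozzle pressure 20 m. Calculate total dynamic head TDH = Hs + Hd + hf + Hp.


TDH = Hs + Hd + hf + Hp = 7 + 13 + 10 + 20 = 50

50 m


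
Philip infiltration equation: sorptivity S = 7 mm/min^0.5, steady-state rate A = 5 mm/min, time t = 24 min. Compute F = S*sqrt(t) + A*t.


F = S*sqrt(t) + A*t
F = 7*sqrt(24) + 5*24
F = 7*4.898979 + 120

154.2929 mm


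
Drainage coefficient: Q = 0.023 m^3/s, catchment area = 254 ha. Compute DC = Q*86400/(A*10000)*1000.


DC = Q * 86400 / (A * 10000) * 1000
DC = 0.023 * 86400 / (254 * 10000) * 1000
DC = 1987200.0000 / 2540000

0.7824 mm/day


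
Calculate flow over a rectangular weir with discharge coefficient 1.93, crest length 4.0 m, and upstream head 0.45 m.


Q = C * L * H^(3/2) = 1.93 * 4.0 * 0.45^1.5 = 1.93 * 4.0 * 0.301869

2.3304 m^3/s


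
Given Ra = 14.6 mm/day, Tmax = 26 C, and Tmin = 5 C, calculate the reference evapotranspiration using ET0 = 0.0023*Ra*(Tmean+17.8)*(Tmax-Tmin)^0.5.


Tmean = (Tmax + Tmin)/2 = (26 + 5)/2 = 15.5
ET0 = 0.0023 * 14.6 * (15.5 + 17.8) * sqrt(26 - 5)
ET0 = 0.0023 * 14.6 * 33.3 * 4.582576

5.1243 mm/day


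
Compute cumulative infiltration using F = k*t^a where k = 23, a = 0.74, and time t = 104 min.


F = k * t^a = 23 * 104^0.74
F = 23 * 31.088851

715.0436 mm


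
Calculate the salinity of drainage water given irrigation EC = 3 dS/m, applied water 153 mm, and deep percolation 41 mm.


EC_dw = EC_iw * D_iw / D_dw
EC_dw = 3 * 153 / 41
EC_dw = 459 / 41

11.1951 dS/m


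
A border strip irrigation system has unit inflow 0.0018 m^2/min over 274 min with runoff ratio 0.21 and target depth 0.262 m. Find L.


L = q*t/((1+r)*Z)
L = 0.0018*274/((1+0.21)*0.262)
L = 0.4932/0.31702

1.5557 m


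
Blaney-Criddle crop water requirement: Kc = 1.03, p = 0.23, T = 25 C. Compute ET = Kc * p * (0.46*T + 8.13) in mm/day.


ET = Kc * p * (0.46*T + 8.13)
ET = 1.03 * 0.23 * (0.46*25 + 8.13)
ET = 1.03 * 0.23 * 19.6300

4.6503 mm/day


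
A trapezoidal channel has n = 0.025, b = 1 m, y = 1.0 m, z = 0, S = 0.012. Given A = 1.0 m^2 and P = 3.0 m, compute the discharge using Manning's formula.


R = A/P = 1.0/3.0 = 0.333333
Q = (1/0.025) * 1.0 * 0.333333^(2/3) * 0.012^0.5

2.1065 m^3/s


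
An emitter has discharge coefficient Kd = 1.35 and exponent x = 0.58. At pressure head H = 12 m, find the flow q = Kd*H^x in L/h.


q = Kd * H^x = 1.35 * 12^0.58 = 1.35 * 4.225957

5.7050 L/h


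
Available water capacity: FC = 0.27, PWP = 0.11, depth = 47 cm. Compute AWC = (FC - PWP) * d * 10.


AWC = (FC - PWP) * d * 10
AWC = (0.27 - 0.11) * 47 * 10
AWC = 0.1600 * 47 * 10

75.2000 mm


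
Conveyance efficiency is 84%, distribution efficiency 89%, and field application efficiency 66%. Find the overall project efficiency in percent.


Ec = 0.84, Eb = 0.89, Ea = 0.66
E = 0.84 * 0.89 * 0.66 * 100 = 49.3416%

49.3416 %


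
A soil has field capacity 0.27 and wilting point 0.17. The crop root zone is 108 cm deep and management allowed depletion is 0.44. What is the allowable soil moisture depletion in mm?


SMD = (FC - PWP) * d * MAD * 10
SMD = (0.27 - 0.17) * 108 * 0.44 * 10
SMD = 0.1000 * 108 * 0.44 * 10

47.5200 mm


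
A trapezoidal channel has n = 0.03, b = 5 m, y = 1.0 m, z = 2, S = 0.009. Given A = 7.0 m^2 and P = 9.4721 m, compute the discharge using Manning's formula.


R = A/P = 7.0/9.4721 = 0.739012
Q = (1/0.03) * 7.0 * 0.739012^(2/3) * 0.009^0.5

18.0939 m^3/s


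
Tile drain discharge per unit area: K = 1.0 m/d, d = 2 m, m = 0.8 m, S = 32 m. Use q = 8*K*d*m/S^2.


q = 8*K*d*m/S^2
q = 8*1.0*2*0.8/32^2
q = 12.8000 / 1024

0.0125 m/d


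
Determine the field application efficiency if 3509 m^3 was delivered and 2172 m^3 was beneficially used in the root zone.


Ea = V_root / V_field * 100 = 2172 / 3509 * 100 = 61.8980%

61.8980 %


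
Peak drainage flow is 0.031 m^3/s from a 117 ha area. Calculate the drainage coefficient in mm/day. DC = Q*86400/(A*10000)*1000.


DC = Q * 86400 / (A * 10000) * 1000
DC = 0.031 * 86400 / (117 * 10000) * 1000
DC = 2678400.0000 / 1170000

2.2892 mm/day


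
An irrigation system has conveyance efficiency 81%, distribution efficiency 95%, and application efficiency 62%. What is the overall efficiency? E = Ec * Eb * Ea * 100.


Ec = 0.81, Eb = 0.95, Ea = 0.62
E = 0.81 * 0.95 * 0.62 * 100 = 47.7090%

47.7090 %


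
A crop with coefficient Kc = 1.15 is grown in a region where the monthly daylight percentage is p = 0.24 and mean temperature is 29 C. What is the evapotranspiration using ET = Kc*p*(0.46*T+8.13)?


ET = Kc * p * (0.46*T + 8.13)
ET = 1.15 * 0.24 * (0.46*29 + 8.13)
ET = 1.15 * 0.24 * 21.4700

5.9257 mm/day


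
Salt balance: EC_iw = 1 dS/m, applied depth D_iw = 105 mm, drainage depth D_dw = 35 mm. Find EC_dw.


EC_dw = EC_iw * D_iw / D_dw
EC_dw = 1 * 105 / 35
EC_dw = 105 / 35

3.0000 dS/m


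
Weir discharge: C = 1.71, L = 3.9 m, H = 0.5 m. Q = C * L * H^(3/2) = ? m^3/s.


Q = C * L * H^(3/2) = 1.71 * 3.9 * 0.5^1.5 = 1.71 * 3.9 * 0.353553

2.3578 m^3/s


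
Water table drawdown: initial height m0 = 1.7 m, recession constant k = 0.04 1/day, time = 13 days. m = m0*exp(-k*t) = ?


m = m0 * exp(-k*t)
m = 1.7 * exp(-0.04 * 13)
m = 1.7 * exp(-0.5200)

1.0107 m


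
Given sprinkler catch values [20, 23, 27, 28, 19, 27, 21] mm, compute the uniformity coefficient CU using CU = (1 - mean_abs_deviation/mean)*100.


mean = 23.571429 mm
MAD = 3.224490 mm
CU = (1 - 3.224490/23.571429)*100

86.3203 %


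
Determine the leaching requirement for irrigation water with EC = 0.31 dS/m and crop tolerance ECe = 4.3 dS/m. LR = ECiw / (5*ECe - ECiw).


LR = ECiw / (5*ECe - ECiw)
LR = 0.31 / (5*4.3 - 0.31)
LR = 0.31 / 21.1900

0.0146


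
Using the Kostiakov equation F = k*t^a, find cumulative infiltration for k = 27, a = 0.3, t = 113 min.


F = k * t^a = 27 * 113^0.3
F = 27 * 4.129748

111.5032 mm


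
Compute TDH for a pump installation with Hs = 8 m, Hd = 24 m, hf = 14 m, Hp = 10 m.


TDH = Hs + Hd + hf + Hp = 8 + 24 + 14 + 10 = 56

56 m


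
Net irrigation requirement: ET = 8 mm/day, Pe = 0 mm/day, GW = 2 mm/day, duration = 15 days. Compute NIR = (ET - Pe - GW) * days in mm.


Daily deficit = ET - Pe - GW = 8 - 0 - 2 = 6 mm/day
NIR = 6 * 15 = 90 mm

90.0000 mm


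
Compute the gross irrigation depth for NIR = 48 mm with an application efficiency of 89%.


Ea = 89% = 0.89
GID = NIR / Ea = 48 / 0.89 = 53.9326 mm

53.9326 mm


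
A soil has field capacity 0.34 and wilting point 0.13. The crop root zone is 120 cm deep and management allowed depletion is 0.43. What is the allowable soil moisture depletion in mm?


SMD = (FC - PWP) * d * MAD * 10
SMD = (0.34 - 0.13) * 120 * 0.43 * 10
SMD = 0.2100 * 120 * 0.43 * 10

108.3600 mm


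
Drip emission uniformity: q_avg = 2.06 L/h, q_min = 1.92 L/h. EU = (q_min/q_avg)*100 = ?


EU = (q_min/q_avg)*100 = (1.92/2.06)*100 = 93.2039%

93.2039 %


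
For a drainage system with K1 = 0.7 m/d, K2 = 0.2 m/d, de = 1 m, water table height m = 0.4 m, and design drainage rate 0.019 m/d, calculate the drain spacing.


S^2 = 8*K2*de*m/q + 4*K1*m^2/q
S^2 = 8*0.2*1*0.4/0.019 + 4*0.7*0.4^2/0.019
S = sqrt(57.2632)

7.5672 m


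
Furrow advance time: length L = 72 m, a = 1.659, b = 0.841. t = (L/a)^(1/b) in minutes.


t = (L/a)^(1/b)
t = (72/1.659)^(1/0.841)
t = 43.399638^(1/0.841)

88.5259 min


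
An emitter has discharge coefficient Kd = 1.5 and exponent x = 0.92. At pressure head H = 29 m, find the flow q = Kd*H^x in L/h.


q = Kd * H^x = 1.5 * 29^0.92 = 1.5 * 22.151654

33.2275 L/h


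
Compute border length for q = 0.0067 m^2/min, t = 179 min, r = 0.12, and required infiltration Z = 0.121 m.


L = q*t/((1+r)*Z)
L = 0.0067*179/((1+0.12)*0.121)
L = 1.1993/0.13552

8.8496 m


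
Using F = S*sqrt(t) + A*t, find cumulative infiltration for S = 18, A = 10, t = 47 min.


F = S*sqrt(t) + A*t
F = 18*sqrt(47) + 10*47
F = 18*6.855655 + 470

593.4018 mm


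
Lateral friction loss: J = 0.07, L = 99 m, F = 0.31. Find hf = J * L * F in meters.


hf = J * L * F = 0.07 * 99 * 0.31 = 2.1483 m

2.1483 m


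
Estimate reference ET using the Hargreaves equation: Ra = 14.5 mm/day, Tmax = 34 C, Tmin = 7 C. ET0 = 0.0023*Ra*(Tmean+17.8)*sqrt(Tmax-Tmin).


Tmean = (Tmax + Tmin)/2 = (34 + 7)/2 = 20.5
ET0 = 0.0023 * 14.5 * (20.5 + 17.8) * sqrt(34 - 7)
ET0 = 0.0023 * 14.5 * 38.3 * 5.196152

6.6371 mm/day


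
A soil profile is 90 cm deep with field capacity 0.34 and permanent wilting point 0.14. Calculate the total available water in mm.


AWC = (FC - PWP) * d * 10
AWC = (0.34 - 0.14) * 90 * 10
AWC = 0.2000 * 90 * 10

180.0000 mm


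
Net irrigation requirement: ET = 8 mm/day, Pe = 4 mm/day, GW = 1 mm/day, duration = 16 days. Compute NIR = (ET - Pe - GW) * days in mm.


Daily deficit = ET - Pe - GW = 8 - 4 - 1 = 3 mm/day
NIR = 3 * 16 = 48 mm

48.0000 mm


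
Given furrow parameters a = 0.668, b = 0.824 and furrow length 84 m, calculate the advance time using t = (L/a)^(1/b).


t = (L/a)^(1/b)
t = (84/0.668)^(1/0.824)
t = 125.748503^(1/0.824)

353.1346 min


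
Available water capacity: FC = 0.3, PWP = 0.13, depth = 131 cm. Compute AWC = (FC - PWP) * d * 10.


AWC = (FC - PWP) * d * 10
AWC = (0.3 - 0.13) * 131 * 10
AWC = 0.1700 * 131 * 10

222.7000 mm


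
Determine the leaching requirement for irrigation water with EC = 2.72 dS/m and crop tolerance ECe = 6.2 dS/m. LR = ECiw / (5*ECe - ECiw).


LR = ECiw / (5*ECe - ECiw)
LR = 2.72 / (5*6.2 - 2.72)
LR = 2.72 / 28.2800

0.0962


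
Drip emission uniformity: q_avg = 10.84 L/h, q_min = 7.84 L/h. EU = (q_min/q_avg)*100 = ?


EU = (q_min/q_avg)*100 = (7.84/10.84)*100 = 72.3247%

72.3247 %


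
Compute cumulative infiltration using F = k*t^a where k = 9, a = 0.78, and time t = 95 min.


F = k * t^a = 9 * 95^0.78
F = 9 * 34.883850

313.9547 mm


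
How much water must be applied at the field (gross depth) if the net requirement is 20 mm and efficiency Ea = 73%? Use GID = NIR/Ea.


Ea = 73% = 0.73
GID = NIR / Ea = 20 / 0.73 = 27.3973 mm

27.3973 mm


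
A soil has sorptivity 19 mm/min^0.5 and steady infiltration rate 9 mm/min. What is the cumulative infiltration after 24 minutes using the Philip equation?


F = S*sqrt(t) + A*t
F = 19*sqrt(24) + 9*24
F = 19*4.898979 + 216

309.0806 mm


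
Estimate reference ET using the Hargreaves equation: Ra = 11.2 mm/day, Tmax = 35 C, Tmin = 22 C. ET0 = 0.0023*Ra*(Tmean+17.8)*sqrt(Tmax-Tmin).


Tmean = (Tmax + Tmin)/2 = (35 + 22)/2 = 28.5
ET0 = 0.0023 * 11.2 * (28.5 + 17.8) * sqrt(35 - 22)
ET0 = 0.0023 * 11.2 * 46.3 * 3.605551

4.3003 mm/day


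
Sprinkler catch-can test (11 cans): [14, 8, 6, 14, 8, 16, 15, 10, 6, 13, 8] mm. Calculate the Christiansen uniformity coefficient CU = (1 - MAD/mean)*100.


mean = 10.727273 mm
MAD = 3.338843 mm
CU = (1 - 3.338843/10.727273)*100

68.8752 %


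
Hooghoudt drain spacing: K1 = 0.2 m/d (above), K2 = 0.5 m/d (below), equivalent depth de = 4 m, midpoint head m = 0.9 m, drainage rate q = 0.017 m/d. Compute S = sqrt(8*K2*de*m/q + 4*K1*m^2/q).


S^2 = 8*K2*de*m/q + 4*K1*m^2/q
S^2 = 8*0.5*4*0.9/0.017 + 4*0.2*0.9^2/0.017
S = sqrt(885.1765)

29.7519 m


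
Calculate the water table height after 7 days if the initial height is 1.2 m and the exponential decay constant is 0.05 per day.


m = m0 * exp(-k*t)
m = 1.2 * exp(-0.05 * 7)
m = 1.2 * exp(-0.3500)

0.8456 m


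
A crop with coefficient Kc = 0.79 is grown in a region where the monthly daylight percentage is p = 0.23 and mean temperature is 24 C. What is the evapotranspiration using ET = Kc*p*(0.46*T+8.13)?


ET = Kc * p * (0.46*T + 8.13)
ET = 0.79 * 0.23 * (0.46*24 + 8.13)
ET = 0.79 * 0.23 * 19.1700

3.4832 mm/day


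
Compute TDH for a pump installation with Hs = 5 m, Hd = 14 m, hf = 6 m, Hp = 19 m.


TDH = Hs + Hd + hf + Hp = 5 + 14 + 6 + 19 = 44

44 m


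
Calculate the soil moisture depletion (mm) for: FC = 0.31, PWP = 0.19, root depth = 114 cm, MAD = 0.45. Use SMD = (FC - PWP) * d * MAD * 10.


SMD = (FC - PWP) * d * MAD * 10
SMD = (0.31 - 0.19) * 114 * 0.45 * 10
SMD = 0.1200 * 114 * 0.45 * 10

61.5600 mm


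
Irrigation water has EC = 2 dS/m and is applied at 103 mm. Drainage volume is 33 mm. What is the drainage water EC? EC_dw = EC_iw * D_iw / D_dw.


EC_dw = EC_iw * D_iw / D_dw
EC_dw = 2 * 103 / 33
EC_dw = 206 / 33

6.2424 dS/m


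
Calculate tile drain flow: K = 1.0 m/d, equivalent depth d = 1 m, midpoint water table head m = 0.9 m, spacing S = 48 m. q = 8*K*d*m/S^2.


q = 8*K*d*m/S^2
q = 8*1.0*1*0.9/48^2
q = 7.2000 / 2304

0.0031 m/d


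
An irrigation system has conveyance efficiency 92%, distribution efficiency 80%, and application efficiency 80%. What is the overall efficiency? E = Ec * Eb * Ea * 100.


Ec = 0.92, Eb = 0.8, Ea = 0.8
E = 0.92 * 0.8 * 0.8 * 100 = 58.8800%

58.8800 %


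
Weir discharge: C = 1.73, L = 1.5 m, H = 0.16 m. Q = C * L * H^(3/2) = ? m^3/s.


Q = C * L * H^(3/2) = 1.73 * 1.5 * 0.16^1.5 = 1.73 * 1.5 * 0.064000

0.1661 m^3/s


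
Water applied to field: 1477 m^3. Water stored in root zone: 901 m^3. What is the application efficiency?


Ea = V_root / V_field * 100 = 901 / 1477 * 100 = 61.0020%

61.0020 %


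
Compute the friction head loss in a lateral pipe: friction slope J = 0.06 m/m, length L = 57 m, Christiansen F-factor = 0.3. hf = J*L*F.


hf = J * L * F = 0.06 * 57 * 0.3 = 1.0260 m

1.0260 m


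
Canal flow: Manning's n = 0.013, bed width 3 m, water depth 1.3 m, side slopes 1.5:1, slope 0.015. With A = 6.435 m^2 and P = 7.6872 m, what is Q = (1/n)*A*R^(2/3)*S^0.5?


R = A/P = 6.435/7.6872 = 0.837106
Q = (1/0.013) * 6.435 * 0.837106^(2/3) * 0.015^0.5

53.8482 m^3/s


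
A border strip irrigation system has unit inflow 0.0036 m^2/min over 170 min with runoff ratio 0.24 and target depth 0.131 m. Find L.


L = q*t/((1+r)*Z)
L = 0.0036*170/((1+0.24)*0.131)
L = 0.612/0.16244

3.7675 m


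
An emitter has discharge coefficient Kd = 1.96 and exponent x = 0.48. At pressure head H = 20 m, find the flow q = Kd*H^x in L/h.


q = Kd * H^x = 1.96 * 20^0.48 = 1.96 * 4.212059

8.2556 L/h


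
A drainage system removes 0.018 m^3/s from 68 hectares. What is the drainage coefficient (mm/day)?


DC = Q * 86400 / (A * 10000) * 1000
DC = 0.018 * 86400 / (68 * 10000) * 1000
DC = 1555200.0000 / 680000

2.2871 mm/day


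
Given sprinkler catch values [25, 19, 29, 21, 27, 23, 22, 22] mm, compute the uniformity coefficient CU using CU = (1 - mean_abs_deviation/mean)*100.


mean = 23.500000 mm
MAD = 2.625000 mm
CU = (1 - 2.625000/23.500000)*100

88.8298 %


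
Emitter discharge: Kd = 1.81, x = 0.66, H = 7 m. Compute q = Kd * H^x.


q = Kd * H^x = 1.81 * 7^0.66 = 1.81 * 3.612141

6.5380 L/h


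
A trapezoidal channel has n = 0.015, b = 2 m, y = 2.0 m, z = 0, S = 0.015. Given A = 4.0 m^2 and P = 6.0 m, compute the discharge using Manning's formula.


R = A/P = 4.0/6.0 = 0.666667
Q = (1/0.015) * 4.0 * 0.666667^(2/3) * 0.015^0.5

24.9241 m^3/s


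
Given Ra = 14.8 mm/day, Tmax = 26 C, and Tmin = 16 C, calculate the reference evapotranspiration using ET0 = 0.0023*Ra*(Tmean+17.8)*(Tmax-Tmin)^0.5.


Tmean = (Tmax + Tmin)/2 = (26 + 16)/2 = 21.0
ET0 = 0.0023 * 14.8 * (21.0 + 17.8) * sqrt(26 - 16)
ET0 = 0.0023 * 14.8 * 38.8 * 3.162278

4.1766 mm/day


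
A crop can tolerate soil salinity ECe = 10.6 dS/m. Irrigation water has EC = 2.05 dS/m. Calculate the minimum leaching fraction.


LR = ECiw / (5*ECe - ECiw)
LR = 2.05 / (5*10.6 - 2.05)
LR = 2.05 / 50.9500

0.0402


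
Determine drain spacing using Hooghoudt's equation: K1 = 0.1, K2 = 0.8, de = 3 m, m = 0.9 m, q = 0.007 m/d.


S^2 = 8*K2*de*m/q + 4*K1*m^2/q
S^2 = 8*0.8*3*0.9/0.007 + 4*0.1*0.9^2/0.007
S = sqrt(2514.8571)

50.1484 m


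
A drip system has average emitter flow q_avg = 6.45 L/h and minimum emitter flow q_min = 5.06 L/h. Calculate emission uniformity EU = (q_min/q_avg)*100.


EU = (q_min/q_avg)*100 = (5.06/6.45)*100 = 78.4496%

78.4496 %


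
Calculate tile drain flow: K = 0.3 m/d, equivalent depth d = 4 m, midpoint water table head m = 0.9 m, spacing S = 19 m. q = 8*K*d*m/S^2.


q = 8*K*d*m/S^2
q = 8*0.3*4*0.9/19^2
q = 8.6400 / 361

0.0239 m/d


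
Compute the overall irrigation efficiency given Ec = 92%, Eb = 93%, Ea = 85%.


Ec = 0.92, Eb = 0.93, Ea = 0.85
E = 0.92 * 0.93 * 0.85 * 100 = 72.7260%

72.7260 %


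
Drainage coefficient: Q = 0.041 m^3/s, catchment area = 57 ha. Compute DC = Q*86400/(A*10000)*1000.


DC = Q * 86400 / (A * 10000) * 1000
DC = 0.041 * 86400 / (57 * 10000) * 1000
DC = 3542400.0000 / 570000

6.2147 mm/day


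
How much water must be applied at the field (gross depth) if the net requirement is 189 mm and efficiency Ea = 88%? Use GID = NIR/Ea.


Ea = 88% = 0.88
GID = NIR / Ea = 189 / 0.88 = 214.7727 mm

214.7727 mm


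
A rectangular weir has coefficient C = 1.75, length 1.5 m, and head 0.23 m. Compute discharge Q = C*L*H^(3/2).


Q = C * L * H^(3/2) = 1.75 * 1.5 * 0.23^1.5 = 1.75 * 1.5 * 0.110304

0.2895 m^3/s


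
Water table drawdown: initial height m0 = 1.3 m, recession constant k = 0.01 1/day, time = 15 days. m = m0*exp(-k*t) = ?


m = m0 * exp(-k*t)
m = 1.3 * exp(-0.01 * 15)
m = 1.3 * exp(-0.1500)

1.1189 m


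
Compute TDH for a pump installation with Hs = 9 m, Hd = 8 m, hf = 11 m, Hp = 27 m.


TDH = Hs + Hd + hf + Hp = 9 + 8 + 11 + 27 = 55

55 m


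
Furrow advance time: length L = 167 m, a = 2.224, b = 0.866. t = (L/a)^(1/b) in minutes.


t = (L/a)^(1/b)
t = (167/2.224)^(1/0.866)
t = 75.089928^(1/0.866)

146.4869 min


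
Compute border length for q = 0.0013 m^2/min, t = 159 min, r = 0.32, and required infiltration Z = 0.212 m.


L = q*t/((1+r)*Z)
L = 0.0013*159/((1+0.32)*0.212)
L = 0.2067/0.27984

0.7386 m


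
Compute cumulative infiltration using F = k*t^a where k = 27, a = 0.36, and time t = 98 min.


F = k * t^a = 27 * 98^0.36
F = 27 * 5.210044

140.6712 mm


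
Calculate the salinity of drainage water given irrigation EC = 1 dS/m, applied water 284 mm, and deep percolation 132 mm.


EC_dw = EC_iw * D_iw / D_dw
EC_dw = 1 * 284 / 132
EC_dw = 284 / 132

2.1515 dS/m


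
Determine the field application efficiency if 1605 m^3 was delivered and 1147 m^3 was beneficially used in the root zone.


Ea = V_root / V_field * 100 = 1147 / 1605 * 100 = 71.4642%

71.4642 %


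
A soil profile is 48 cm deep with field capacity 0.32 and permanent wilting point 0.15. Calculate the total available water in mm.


AWC = (FC - PWP) * d * 10
AWC = (0.32 - 0.15) * 48 * 10
AWC = 0.1700 * 48 * 10

81.6000 mm


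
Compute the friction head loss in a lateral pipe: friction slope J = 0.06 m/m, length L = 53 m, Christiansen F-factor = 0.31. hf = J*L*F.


hf = J * L * F = 0.06 * 53 * 0.31 = 0.9858 m

0.9858 m


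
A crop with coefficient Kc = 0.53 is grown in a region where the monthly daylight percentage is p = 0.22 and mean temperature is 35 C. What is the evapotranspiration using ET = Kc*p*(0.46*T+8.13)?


ET = Kc * p * (0.46*T + 8.13)
ET = 0.53 * 0.22 * (0.46*35 + 8.13)
ET = 0.53 * 0.22 * 24.2300

2.8252 mm/day


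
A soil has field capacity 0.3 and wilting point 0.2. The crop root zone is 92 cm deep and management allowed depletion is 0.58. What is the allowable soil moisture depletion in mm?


SMD = (FC - PWP) * d * MAD * 10
SMD = (0.3 - 0.2) * 92 * 0.58 * 10
SMD = 0.1000 * 92 * 0.58 * 10

53.3600 mm


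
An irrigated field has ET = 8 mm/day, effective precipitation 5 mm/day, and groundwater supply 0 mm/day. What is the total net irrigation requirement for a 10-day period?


Daily deficit = ET - Pe - GW = 8 - 5 - 0 = 3 mm/day
NIR = 3 * 10 = 30 mm

30.0000 mm


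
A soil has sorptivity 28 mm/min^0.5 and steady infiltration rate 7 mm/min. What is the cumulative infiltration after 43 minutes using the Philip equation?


F = S*sqrt(t) + A*t
F = 28*sqrt(43) + 7*43
F = 28*6.557439 + 301

484.6083 mm


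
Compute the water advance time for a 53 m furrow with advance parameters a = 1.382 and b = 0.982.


t = (L/a)^(1/b)
t = (53/1.382)^(1/0.982)
t = 38.350217^(1/0.982)

41.0014 min


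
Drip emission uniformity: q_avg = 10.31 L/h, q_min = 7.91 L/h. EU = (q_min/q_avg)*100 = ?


EU = (q_min/q_avg)*100 = (7.91/10.31)*100 = 76.7216%

76.7216 %


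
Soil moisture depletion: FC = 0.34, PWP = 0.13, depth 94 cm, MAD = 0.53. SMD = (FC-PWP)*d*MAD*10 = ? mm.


SMD = (FC - PWP) * d * MAD * 10
SMD = (0.34 - 0.13) * 94 * 0.53 * 10
SMD = 0.2100 * 94 * 0.53 * 10

104.6220 mm


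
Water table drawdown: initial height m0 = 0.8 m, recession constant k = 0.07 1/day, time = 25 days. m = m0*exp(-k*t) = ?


m = m0 * exp(-k*t)
m = 0.8 * exp(-0.07 * 25)
m = 0.8 * exp(-1.7500)

0.1390 m


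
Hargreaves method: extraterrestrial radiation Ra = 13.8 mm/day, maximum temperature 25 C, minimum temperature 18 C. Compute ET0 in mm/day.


Tmean = (Tmax + Tmin)/2 = (25 + 18)/2 = 21.5
ET0 = 0.0023 * 13.8 * (21.5 + 17.8) * sqrt(25 - 18)
ET0 = 0.0023 * 13.8 * 39.3 * 2.645751

3.3003 mm/day


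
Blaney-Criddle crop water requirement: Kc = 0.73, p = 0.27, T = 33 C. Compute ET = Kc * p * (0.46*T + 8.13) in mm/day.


ET = Kc * p * (0.46*T + 8.13)
ET = 0.73 * 0.27 * (0.46*33 + 8.13)
ET = 0.73 * 0.27 * 23.3100

4.5944 mm/day


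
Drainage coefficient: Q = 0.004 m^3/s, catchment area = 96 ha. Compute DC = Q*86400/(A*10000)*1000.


DC = Q * 86400 / (A * 10000) * 1000
DC = 0.004 * 86400 / (96 * 10000) * 1000
DC = 345600.0000 / 960000

0.3600 mm/day


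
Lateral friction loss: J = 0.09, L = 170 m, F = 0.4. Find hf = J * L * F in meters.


hf = J * L * F = 0.09 * 170 * 0.4 = 6.1200 m

6.1200 m


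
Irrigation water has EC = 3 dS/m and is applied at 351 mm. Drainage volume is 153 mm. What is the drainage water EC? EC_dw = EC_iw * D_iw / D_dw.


EC_dw = EC_iw * D_iw / D_dw
EC_dw = 3 * 351 / 153
EC_dw = 1053 / 153

6.8824 dS/m


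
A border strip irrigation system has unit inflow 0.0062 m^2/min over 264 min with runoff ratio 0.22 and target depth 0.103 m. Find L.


L = q*t/((1+r)*Z)
L = 0.0062*264/((1+0.22)*0.103)
L = 1.6368/0.12566

13.0256 m


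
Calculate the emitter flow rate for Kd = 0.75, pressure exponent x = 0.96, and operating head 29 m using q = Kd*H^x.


q = Kd * H^x = 0.75 * 29^0.96 = 0.75 * 25.345571

19.0092 L/h


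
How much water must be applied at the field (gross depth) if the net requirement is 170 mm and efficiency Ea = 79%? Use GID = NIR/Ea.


Ea = 79% = 0.79
GID = NIR / Ea = 170 / 0.79 = 215.1899 mm

215.1899 mm


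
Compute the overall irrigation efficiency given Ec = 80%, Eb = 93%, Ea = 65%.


Ec = 0.8, Eb = 0.93, Ea = 0.65
E = 0.8 * 0.93 * 0.65 * 100 = 48.3600%

48.3600 %


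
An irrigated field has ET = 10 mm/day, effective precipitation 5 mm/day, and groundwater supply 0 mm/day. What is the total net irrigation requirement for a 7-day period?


Daily deficit = ET - Pe - GW = 10 - 5 - 0 = 5 mm/day
NIR = 5 * 7 = 35 mm

35.0000 mm


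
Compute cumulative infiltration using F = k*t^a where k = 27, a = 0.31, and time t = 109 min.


F = k * t^a = 27 * 109^0.31
F = 27 * 4.281562

115.6022 mm


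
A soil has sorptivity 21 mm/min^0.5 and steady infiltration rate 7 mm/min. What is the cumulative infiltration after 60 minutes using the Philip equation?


F = S*sqrt(t) + A*t
F = 21*sqrt(60) + 7*60
F = 21*7.745967 + 420

582.6653 mm


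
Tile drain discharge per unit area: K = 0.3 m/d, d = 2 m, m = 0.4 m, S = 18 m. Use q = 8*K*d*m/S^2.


q = 8*K*d*m/S^2
q = 8*0.3*2*0.4/18^2
q = 1.9200 / 324

0.0059 m/d


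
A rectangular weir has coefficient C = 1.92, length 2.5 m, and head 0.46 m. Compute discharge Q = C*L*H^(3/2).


Q = C * L * H^(3/2) = 1.92 * 2.5 * 0.46^1.5 = 1.92 * 2.5 * 0.311987

1.4975 m^3/s


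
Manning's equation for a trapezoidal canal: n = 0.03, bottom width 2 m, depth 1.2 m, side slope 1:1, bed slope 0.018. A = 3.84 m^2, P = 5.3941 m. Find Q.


R = A/P = 3.84/5.3941 = 0.711889
Q = (1/0.03) * 3.84 * 0.711889^(2/3) * 0.018^0.5

13.6916 m^3/s


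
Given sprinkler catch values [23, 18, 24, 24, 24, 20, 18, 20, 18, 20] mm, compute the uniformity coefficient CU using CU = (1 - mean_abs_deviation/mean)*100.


mean = 20.900000 mm
MAD = 2.280000 mm
CU = (1 - 2.280000/20.900000)*100

89.0909 %


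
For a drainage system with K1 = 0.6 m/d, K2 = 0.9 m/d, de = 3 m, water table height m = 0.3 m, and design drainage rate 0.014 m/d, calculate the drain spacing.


S^2 = 8*K2*de*m/q + 4*K1*m^2/q
S^2 = 8*0.9*3*0.3/0.014 + 4*0.6*0.3^2/0.014
S = sqrt(478.2857)

21.8697 m


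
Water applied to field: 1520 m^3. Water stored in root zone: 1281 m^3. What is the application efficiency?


Ea = V_root / V_field * 100 = 1281 / 1520 * 100 = 84.2763%

84.2763 %


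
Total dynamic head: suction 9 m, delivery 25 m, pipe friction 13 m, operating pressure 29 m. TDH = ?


TDH = Hs + Hd + hf + Hp = 9 + 25 + 13 + 29 = 76

76 m


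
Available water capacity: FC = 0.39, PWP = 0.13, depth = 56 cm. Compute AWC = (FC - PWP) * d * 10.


AWC = (FC - PWP) * d * 10
AWC = (0.39 - 0.13) * 56 * 10
AWC = 0.2600 * 56 * 10

145.6000 mm


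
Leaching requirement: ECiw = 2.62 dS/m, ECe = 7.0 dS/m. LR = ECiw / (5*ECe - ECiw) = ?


LR = ECiw / (5*ECe - ECiw)
LR = 2.62 / (5*7.0 - 2.62)
LR = 2.62 / 32.3800

0.0809


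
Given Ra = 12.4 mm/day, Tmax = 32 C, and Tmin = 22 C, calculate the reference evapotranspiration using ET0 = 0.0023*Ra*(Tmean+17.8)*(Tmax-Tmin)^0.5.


Tmean = (Tmax + Tmin)/2 = (32 + 22)/2 = 27.0
ET0 = 0.0023 * 12.4 * (27.0 + 17.8) * sqrt(32 - 22)
ET0 = 0.0023 * 12.4 * 44.8 * 3.162278

4.0404 mm/day


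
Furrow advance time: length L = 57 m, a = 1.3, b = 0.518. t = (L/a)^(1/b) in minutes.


t = (L/a)^(1/b)
t = (57/1.3)^(1/0.518)
t = 43.846154^(1/0.518)

1478.2638 min


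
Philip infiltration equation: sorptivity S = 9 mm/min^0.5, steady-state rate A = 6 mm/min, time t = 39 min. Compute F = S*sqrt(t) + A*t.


F = S*sqrt(t) + A*t
F = 9*sqrt(39) + 6*39
F = 9*6.244998 + 234

290.2050 mm


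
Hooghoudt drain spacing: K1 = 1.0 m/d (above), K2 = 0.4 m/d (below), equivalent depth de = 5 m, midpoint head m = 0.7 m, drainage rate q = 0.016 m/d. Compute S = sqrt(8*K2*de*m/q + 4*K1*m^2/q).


S^2 = 8*K2*de*m/q + 4*K1*m^2/q
S^2 = 8*0.4*5*0.7/0.016 + 4*1.0*0.7^2/0.016
S = sqrt(822.5000)

28.6793 m


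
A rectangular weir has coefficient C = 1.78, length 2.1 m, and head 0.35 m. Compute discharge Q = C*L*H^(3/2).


Q = C * L * H^(3/2) = 1.78 * 2.1 * 0.35^1.5 = 1.78 * 2.1 * 0.207063

0.7740 m^3/s


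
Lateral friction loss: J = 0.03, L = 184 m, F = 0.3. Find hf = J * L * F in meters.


hf = J * L * F = 0.03 * 184 * 0.3 = 1.6560 m

1.6560 m


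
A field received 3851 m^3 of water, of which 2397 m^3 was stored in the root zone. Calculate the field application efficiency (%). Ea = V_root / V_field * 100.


Ea = V_root / V_field * 100 = 2397 / 3851 * 100 = 62.2436%

62.2436 %


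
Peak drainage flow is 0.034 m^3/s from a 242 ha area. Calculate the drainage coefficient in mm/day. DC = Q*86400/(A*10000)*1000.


DC = Q * 86400 / (A * 10000) * 1000
DC = 0.034 * 86400 / (242 * 10000) * 1000
DC = 2937600.0000 / 2420000

1.2139 mm/day


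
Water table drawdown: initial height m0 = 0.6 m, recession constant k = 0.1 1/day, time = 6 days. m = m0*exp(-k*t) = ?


m = m0 * exp(-k*t)
m = 0.6 * exp(-0.1 * 6)
m = 0.6 * exp(-0.6000)

0.3293 m


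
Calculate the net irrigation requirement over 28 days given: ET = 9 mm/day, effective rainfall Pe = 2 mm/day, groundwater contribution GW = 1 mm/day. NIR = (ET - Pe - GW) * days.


Daily deficit = ET - Pe - GW = 9 - 2 - 1 = 6 mm/day
NIR = 6 * 28 = 168 mm

168.0000 mm


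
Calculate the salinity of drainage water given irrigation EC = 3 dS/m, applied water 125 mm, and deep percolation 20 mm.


EC_dw = EC_iw * D_iw / D_dw
EC_dw = 3 * 125 / 20
EC_dw = 375 / 20

18.7500 dS/m


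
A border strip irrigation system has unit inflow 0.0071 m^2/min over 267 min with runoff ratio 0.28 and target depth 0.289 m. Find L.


L = q*t/((1+r)*Z)
L = 0.0071*267/((1+0.28)*0.289)
L = 1.8957/0.36992

5.1246 m


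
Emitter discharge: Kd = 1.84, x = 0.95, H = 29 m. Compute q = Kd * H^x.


q = Kd * H^x = 1.84 * 29^0.95 = 1.84 * 24.506320

45.0916 L/h


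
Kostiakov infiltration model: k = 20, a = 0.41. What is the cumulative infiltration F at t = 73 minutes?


F = k * t^a = 20 * 73^0.41
F = 20 * 5.807141

116.1428 mm


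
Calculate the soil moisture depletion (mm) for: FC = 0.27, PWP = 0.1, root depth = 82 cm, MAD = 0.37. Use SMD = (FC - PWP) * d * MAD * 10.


SMD = (FC - PWP) * d * MAD * 10
SMD = (0.27 - 0.1) * 82 * 0.37 * 10
SMD = 0.1700 * 82 * 0.37 * 10

51.5780 mm


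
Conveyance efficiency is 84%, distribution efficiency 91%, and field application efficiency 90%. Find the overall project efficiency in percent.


Ec = 0.84, Eb = 0.91, Ea = 0.9
E = 0.84 * 0.91 * 0.9 * 100 = 68.7960%

68.7960 %


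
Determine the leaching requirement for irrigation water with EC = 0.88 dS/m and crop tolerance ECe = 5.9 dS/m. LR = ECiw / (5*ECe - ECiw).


LR = ECiw / (5*ECe - ECiw)
LR = 0.88 / (5*5.9 - 0.88)
LR = 0.88 / 28.6200

0.0307
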